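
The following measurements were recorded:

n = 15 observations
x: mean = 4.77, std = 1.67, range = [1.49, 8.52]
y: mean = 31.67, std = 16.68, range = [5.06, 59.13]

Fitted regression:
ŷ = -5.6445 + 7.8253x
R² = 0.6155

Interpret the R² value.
About 61.55% of the variability in y is accounted for by the regression on x (R² = 0.6155) — a moderate linear fit.

R² = 1 − SS_res/SS_tot compares the residual scatter to the total scatter of y about its mean.

Here R² = 0.6155:
- Explained: 61.55% of the variation in y
- Unexplained (residual): 100% − 61.55% = 38.45%
- Rule of thumb (below 0.3 weak; 0.3 to below 0.7 moderate; 0.7 and above strong) → moderate

Note: R² never decreases when predictors are added, so it should not be used alone to compare models of different size.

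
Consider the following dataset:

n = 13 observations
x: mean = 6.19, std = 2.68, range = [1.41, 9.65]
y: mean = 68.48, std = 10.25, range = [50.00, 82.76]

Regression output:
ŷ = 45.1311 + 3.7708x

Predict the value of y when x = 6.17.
ŷ = 68.3969

Plug x = 6.17 into the fitted line:

ŷ = 45.1311 + 3.7708 × 6.17
ŷ = 45.1311 + 23.2658
ŷ = 68.3969

This is the fitted mean response at that x — an individual observation would come with a wider prediction interval.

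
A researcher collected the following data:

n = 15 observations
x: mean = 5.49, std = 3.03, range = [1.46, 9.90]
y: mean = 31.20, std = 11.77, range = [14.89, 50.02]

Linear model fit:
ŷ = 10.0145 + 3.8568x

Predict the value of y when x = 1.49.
ŷ = 15.7611

Plug x = 1.49 into the fitted line:

ŷ = 10.0145 + 3.8568 × 1.49
ŷ = 10.0145 + 5.7466
ŷ = 15.7611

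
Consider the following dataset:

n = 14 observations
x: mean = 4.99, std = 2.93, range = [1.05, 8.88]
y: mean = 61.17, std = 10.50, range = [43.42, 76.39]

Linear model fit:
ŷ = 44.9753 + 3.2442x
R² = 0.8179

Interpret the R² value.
R² = 0.8179 means 81.79% of the variation in y is explained by the linear relationship with x. This indicates a strong fit.

R² (coefficient of determination) measures the proportion of variance in y explained by the regression model.

Here R² = 0.8179:
- Explained: 81.79% of the variation in y
- Unexplained (residual): 100% − 81.79% = 18.21%
- Rule of thumb (below 0.3 weak; 0.3 to below 0.7 moderate; 0.7 and above strong) → strong

Note: R² says nothing about causation, and a high R² does not by itself mean the linear form is appropriate — check the residuals.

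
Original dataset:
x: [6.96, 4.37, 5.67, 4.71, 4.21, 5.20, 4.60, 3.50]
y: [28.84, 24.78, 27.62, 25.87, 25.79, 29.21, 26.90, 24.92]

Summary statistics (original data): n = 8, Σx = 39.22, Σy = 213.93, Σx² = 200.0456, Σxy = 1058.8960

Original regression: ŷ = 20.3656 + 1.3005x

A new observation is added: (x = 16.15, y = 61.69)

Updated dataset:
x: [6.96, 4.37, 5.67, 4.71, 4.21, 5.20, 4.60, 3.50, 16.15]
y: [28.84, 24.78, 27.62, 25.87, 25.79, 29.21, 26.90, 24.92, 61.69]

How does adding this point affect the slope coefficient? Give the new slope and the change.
The slope changes from 1.3005 to 2.9905 (change of +1.6900, or +130.0%).

The new point has HIGH LEVERAGE: x = 16.15 is far from the original mean x̄ = 39.22/8 ≈ 4.90 (original range [3.50, 6.96]).

Step 1: Update the sums with the new point (n goes from 8 to 9)
Σx  = 39.22 + 16.15 = 55.37
Σy  = 213.93 + 61.69 = 275.62
Σx² = 200.0456 + 16.15² = 200.0456 + 260.8225 = 460.8681
Σxy = 1058.8960 + 16.15×61.69 = 1058.8960 + 996.2935 = 2055.1895

Step 2: Recompute the slope with b₁ = (nΣxy − ΣxΣy) / (nΣx² − (Σx)²)
Numerator   = 9×2055.1895 − 55.37×275.62 = 18496.7055 − 15261.0794 = 3235.6261
Denominator = 9×460.8681 − 55.37² = 4147.8129 − 3065.8369 = 1081.9760
b₁(new) = 3235.6261 / 1081.9760 = 2.9905

(Same formula on the original sums: (8×1058.8960 − 39.22×213.93) / (8×200.0456 − 39.22²) = 80.8334 / 62.1564 = 1.3005, matching the given fit.)

Step 3: Change in slope
Δβ₁ = 2.9905 − 1.3005 = +1.6900
Relative change = +1.6900 / 1.3005 × 100% = +130.0%
→ the slope increases when the point is added.

A high-leverage point only changes the slope if it is off the original line; here y = 61.69 is above the original trend, so the slope increases.
In practice: refit with and without it and report both if conclusions differ.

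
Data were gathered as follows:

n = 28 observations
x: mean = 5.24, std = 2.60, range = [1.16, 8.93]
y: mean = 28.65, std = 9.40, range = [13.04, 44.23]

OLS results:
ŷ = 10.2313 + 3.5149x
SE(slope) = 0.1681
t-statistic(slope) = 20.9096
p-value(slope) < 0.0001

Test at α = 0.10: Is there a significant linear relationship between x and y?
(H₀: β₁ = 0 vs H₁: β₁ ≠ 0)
Since p-value < 0.0001 < α = 0.10, reject H₀ — the slope is significantly different from 0.

Hypothesis test for the slope coefficient:

H₀: β₁ = 0 (no linear relationship)
H₁: β₁ ≠ 0 (linear relationship exists)

Test statistic: t = β̂₁ / SE(β̂₁) = 3.5149 / 0.1681 = 20.9096

p < 0.0001: how often a slope estimate this far from 0 (in SE units) would arise by chance if β₁ were truly 0.

Decision rule: reject H₀ if p-value < α.
p-value < 0.0001 < α = 0.10 → reject H₀.

Conclusion: the linear association between x and y is significant at the 10% level.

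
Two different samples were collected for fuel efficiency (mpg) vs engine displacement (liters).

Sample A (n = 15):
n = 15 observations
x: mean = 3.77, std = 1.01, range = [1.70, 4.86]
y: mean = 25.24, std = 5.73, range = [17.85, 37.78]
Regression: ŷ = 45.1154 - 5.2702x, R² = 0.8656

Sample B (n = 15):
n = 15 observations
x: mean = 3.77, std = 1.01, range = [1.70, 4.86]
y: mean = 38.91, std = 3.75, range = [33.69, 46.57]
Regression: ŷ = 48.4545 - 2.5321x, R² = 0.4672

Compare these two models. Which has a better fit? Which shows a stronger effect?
Model A has the better fit (R² = 0.8656 vs 0.4672). Model A shows the stronger effect (|β₁| = 5.2702 vs 2.5321).

Model Comparison:

Which explains more variance? (R²)
- Model A: R² = 0.8656 → 86.56% of variance in fuel efficiency explained
- Model B: R² = 0.4672 → 46.72% of variance in fuel efficiency explained
- 0.8656 > 0.4672 → Model A has the better fit

Which has the larger per-liter effect? (|β₁|)
- Model A: β₁ = -5.2702 → predicted fuel efficiency falls 5.2702 mpg per additional liter of engine displacement
- Model B: β₁ = -2.5321 → predicted fuel efficiency falls 2.5321 mpg per additional liter of engine displacement
- |-5.2702| > |-2.5321| → Model A shows the stronger marginal effect

Note: A better fit (higher R²) doesn't necessarily mean a more important relationship.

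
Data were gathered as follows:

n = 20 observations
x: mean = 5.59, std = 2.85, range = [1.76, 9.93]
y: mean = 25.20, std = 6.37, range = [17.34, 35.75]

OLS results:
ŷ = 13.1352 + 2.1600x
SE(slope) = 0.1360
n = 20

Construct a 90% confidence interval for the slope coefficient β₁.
The 90% CI for β₁ is (1.9242, 2.3958)

Confidence interval for the slope:

The 90% CI for β₁ is: β̂₁ ± t*(α/2, n-2) × SE(β̂₁)

Step 1: Find critical t-value
- Confidence level = 0.9
- Degrees of freedom = n - 2 = 20 - 2 = 18
- t*(α/2, 18) = 1.7341

Step 2: Calculate margin of error
Margin = 1.7341 × 0.1360 = 0.2358

Step 3: Construct interval
CI = 2.1600 ± 0.2358
CI = (1.9242, 2.3958)

Interpretation: intervals built this way capture the true β₁ in 90% of repeated samples; here the plausible range for the per-unit effect of x on y is 1.9242 to 2.3958.
The interval does not include 0, suggesting a significant linear relationship.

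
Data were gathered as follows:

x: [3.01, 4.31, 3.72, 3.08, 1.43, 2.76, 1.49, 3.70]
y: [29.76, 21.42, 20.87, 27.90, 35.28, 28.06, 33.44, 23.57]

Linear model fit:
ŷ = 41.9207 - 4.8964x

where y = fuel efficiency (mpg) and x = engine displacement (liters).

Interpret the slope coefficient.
An increase of one liter in engine displacement is associated with a 4.8964 mpg decrease in predicted fuel efficiency.

β₁ = -4.8964 is the change in predicted fuel efficiency (mpg) per additional liter of engine displacement.

Interpretation:
- Engine displacement up by 1 liter → predicted fuel efficiency decreases by 4.8964 mpg
- This is a linear approximation: the same per-unit change is assumed across the whole observed x range
- The slope describes association in these data, not necessarily a causal effect

The intercept β₀ = 41.9207 is the predicted fuel efficiency when engine displacement = 0; since the smallest observed x is 1.43, this is an extrapolation and mainly anchors the line.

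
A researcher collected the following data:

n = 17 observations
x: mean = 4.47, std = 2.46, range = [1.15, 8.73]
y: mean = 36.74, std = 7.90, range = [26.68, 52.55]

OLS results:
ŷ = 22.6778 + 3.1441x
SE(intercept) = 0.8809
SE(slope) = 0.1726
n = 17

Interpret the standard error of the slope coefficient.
SE(slope) = 0.1726 measures the uncertainty in the estimated slope. The coefficient is estimated precisely (SE/|β̂₁| = 5.5%).

What SE measures:
- The standard error quantifies the sampling variability of the coefficient estimate
- It is the estimated standard deviation of β̂₁ across hypothetical repeated samples of the same size
- Smaller SE → more precise estimate

Relative precision:
- SE / |β̂₁| = 0.1726 / 3.1441 = 5.5%
- Rule of thumb (under 20%: precise; 20% to under 50%: moderately precise; 50% or more: imprecise) → precise

Link to interval estimation: a confidence interval for β₁ is β̂₁ ± t* × 0.1726, so SE sets the half-width per unit of t*.

What drives SE(β̂₁): wider spread of x values → smaller SE; more residual scatter → larger SE.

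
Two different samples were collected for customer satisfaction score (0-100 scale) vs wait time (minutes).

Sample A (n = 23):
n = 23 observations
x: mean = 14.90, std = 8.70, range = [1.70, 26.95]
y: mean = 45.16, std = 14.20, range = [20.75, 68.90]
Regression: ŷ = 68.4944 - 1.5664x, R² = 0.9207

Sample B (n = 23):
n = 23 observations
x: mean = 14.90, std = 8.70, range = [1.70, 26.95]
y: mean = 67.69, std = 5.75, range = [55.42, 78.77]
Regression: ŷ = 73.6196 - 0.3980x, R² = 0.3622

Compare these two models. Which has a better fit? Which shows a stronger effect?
Model A has the better fit (R² = 0.9207 vs 0.3622). Model A shows the stronger effect (|β₁| = 1.5664 vs 0.3980).

Model Comparison:

Goodness of fit (R²):
- Model A: R² = 0.9207 → 92.07% of variance in satisfaction score explained
- Model B: R² = 0.3622 → 36.22% of variance in satisfaction score explained
- 0.9207 > 0.3622 → Model A has the better fit

Which has the larger per-minute effect? (|β₁|)
- Model A: β₁ = -1.5664 → predicted satisfaction score falls 1.5664 points per additional minute of wait time
- Model B: β₁ = -0.3980 → predicted satisfaction score falls 0.3980 points per additional minute of wait time
- |-1.5664| > |-0.3980| → Model A shows the stronger marginal effect

Notes:
- The two samples could reflect different populations, time periods, or measurement quality.
- A steeper slope doesn't make a better model if the scatter around the line is large.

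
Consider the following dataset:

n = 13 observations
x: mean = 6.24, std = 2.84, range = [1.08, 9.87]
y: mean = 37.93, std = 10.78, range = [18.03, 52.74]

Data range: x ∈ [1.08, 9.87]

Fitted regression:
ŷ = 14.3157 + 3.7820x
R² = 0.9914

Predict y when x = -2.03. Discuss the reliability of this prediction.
ŷ = 6.6382, but this is extrapolation (below the data range [1.08, 9.87]) and may be unreliable.

Prediction calculation:
ŷ = 14.3157 + 3.7820 × (-2.03)
ŷ = 6.6382

Reliability:
- Data range: x ∈ [1.08, 9.87]
- Prediction point: x = -2.03 is 3.11 units below the observed range → this is EXTRAPOLATION, not interpolation

Why that matters here:
- There are no observations near this x to validate the fitted line there
- R² describes fit only over the sampled x values; it says nothing about behaviour beyond them
- The linear relationship may not hold outside the observed range

The R² = 0.9914 only validates the fit within [1.08, 9.87]; treat ŷ = 6.6382 with caution.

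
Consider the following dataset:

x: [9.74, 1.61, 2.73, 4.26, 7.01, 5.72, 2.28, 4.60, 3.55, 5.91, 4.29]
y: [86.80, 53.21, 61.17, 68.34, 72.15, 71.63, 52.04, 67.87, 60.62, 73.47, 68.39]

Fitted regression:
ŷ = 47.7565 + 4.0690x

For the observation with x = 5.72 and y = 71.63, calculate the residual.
Residual = 0.5988

The residual is the difference between the actual value and the predicted value:

Residual = y - ŷ

Step 1: Calculate predicted value
ŷ = 47.7565 + 4.0690 × 5.72
ŷ = 71.0312

Step 2: Calculate residual
Residual = 71.63 - 71.0312
Residual = 0.5988

Interpretation: the model underestimates the actual value by 0.5988 at this point (positive residual → observation lies above the fitted line).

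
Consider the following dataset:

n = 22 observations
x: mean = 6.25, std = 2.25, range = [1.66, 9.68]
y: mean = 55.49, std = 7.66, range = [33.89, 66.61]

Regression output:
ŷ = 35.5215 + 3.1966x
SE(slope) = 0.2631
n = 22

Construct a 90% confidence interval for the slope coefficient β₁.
The 90% CI for β₁ is (2.7428, 3.6504)

Confidence interval for the slope:

The 90% CI for β₁ is: β̂₁ ± t*(α/2, n-2) × SE(β̂₁)

Step 1: Find critical t-value
- Confidence level = 0.9
- Degrees of freedom = n - 2 = 22 - 2 = 20
- t*(α/2, 20) = 1.7247

Step 2: Calculate margin of error
Margin = 1.7247 × 0.2631 = 0.4538

Step 3: Construct interval
CI = 3.1966 ± 0.4538
CI = (2.7428, 3.6504)

Interpretation: each one-unit increase in x is associated with a change in mean y of between 2.7428 and 3.6504, with 90% confidence.
The interval does not include 0, suggesting a significant linear relationship.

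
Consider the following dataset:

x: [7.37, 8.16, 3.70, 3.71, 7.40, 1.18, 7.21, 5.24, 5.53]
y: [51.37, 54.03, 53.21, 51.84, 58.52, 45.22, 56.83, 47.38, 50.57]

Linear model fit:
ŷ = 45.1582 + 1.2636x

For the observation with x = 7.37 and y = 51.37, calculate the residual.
Residual = -3.1009

The residual is the difference between the actual value and the predicted value:

Residual = y - ŷ

Step 1: Calculate predicted value
ŷ = 45.1582 + 1.2636 × 7.37
ŷ = 54.4709

Step 2: Calculate residual
Residual = 51.37 - 54.4709
Residual = -3.1009

The residual is negative, so the observed y = 51.37 sits below the regression line (the line overestimates it by 3.1009).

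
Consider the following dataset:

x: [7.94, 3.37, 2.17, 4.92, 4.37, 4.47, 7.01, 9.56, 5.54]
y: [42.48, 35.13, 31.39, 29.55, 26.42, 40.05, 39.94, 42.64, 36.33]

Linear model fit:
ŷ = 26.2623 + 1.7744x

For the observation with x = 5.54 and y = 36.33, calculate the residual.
Residual = 0.2375

The residual is the difference between the actual value and the predicted value:

Residual = y - ŷ

Step 1: Calculate predicted value
ŷ = 26.2623 + 1.7744 × 5.54
ŷ = 36.0925

Step 2: Calculate residual
Residual = 36.33 - 36.0925
Residual = 0.2375

Sign check: y > ŷ, so the point is above the line and the fit underestimates here.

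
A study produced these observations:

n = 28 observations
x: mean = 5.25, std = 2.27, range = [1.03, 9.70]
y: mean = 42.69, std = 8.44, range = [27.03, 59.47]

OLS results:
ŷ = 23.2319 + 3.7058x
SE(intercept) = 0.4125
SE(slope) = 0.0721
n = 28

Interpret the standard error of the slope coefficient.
The slope 3.7058 is pinned down to within about ±0.0721 (one SE) by these data — relative uncertainty 1.9%, i.e. precise.

SE(β̂₁) = s / √Sxx, where s is the residual standard deviation and Sxx = Σ(x − x̄)². It is the yardstick for how far β̂₁ = 3.7058 could plausibly be from the true slope.

Relative precision:
- SE / |β̂₁| = 0.0721 / 3.7058 = 1.9%
- Rule of thumb (under 20%: precise; 20% to under 50%: moderately precise; 50% or more: imprecise) → precise

Link to the t-test: t = β̂₁ / SE(β̂₁) = 3.7058 / 0.0721 = 51.3981, the statistic for H₀: β₁ = 0.

What drives SE(β̂₁): wider spread of x values → smaller SE; more residual scatter → larger SE.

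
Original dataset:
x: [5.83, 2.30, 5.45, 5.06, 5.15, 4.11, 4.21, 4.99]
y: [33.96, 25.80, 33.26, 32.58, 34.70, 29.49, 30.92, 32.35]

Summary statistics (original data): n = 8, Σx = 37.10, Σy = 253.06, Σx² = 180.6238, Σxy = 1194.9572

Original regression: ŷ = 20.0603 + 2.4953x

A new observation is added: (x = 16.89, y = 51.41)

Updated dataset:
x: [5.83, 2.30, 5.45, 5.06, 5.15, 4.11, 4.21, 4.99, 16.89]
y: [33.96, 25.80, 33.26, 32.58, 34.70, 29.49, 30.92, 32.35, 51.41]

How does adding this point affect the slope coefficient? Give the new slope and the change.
New slope β₁ = 1.6674 versus 2.4953 before: a change of -0.8279 (-33.2%).

The new point has HIGH LEVERAGE: x = 16.89 is far from the original mean x̄ = 37.10/8 ≈ 4.64 (original range [2.30, 5.83]).

Step 1: Update the sums with the new point (n goes from 8 to 9)
Σx  = 37.10 + 16.89 = 53.99
Σy  = 253.06 + 51.41 = 304.47
Σx² = 180.6238 + 16.89² = 180.6238 + 285.2721 = 465.8959
Σxy = 1194.9572 + 16.89×51.41 = 1194.9572 + 868.3149 = 2063.2721

Step 2: Recompute the slope with b₁ = (nΣxy − ΣxΣy) / (nΣx² − (Σx)²)
Numerator   = 9×2063.2721 − 53.99×304.47 = 18569.4489 − 16438.3353 = 2131.1136
Denominator = 9×465.8959 − 53.99² = 4193.0631 − 2914.9201 = 1278.1430
b₁(new) = 2131.1136 / 1278.1430 = 1.6674

(Same formula on the original sums: (8×1194.9572 − 37.10×253.06) / (8×180.6238 − 37.10²) = 171.1316 / 68.5804 = 2.4953, matching the given fit.)

Step 3: Change in slope
Δβ₁ = 1.6674 − 2.4953 = -0.8279
Relative change = -0.8279 / 2.4953 × 100% = -33.2%
→ the slope decreases when the point is added.

Because the point sits below the extension of the original line at a high-leverage x, it tilts the fit down.
In practice: check such a point for data-entry or measurement error.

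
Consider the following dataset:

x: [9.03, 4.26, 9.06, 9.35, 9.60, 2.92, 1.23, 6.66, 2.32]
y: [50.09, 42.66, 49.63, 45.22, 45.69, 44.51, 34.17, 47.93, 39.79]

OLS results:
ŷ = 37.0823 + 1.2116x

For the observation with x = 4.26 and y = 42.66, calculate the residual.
Residual = 0.4163

The residual is the difference between the actual value and the predicted value:

Residual = y - ŷ

Step 1: Calculate predicted value
ŷ = 37.0823 + 1.2116 × 4.26
ŷ = 42.2437

Step 2: Calculate residual
Residual = 42.66 - 42.2437
Residual = 0.4163

Sign check: y > ŷ, so the point is above the line and the fit underestimates here.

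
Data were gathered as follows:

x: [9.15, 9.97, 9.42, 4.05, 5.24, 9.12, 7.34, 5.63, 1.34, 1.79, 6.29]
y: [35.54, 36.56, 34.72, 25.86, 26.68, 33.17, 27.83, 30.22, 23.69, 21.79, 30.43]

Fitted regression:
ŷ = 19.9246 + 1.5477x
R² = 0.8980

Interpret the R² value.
The model explains 89.80% of the variance in y (R² = 0.8980), leaving 10.20% unexplained; the fit is strong.

The coefficient of determination R² is the fraction of the total variation in y that the fitted line accounts for.

Here R² = 0.8980:
- Explained: 89.80% of the variation in y
- Unexplained (residual): 100% − 89.80% = 10.20%
- Rule of thumb (below 0.3 weak; 0.3 to below 0.7 moderate; 0.7 and above strong) → strong

Note: R² says nothing about causation, and a high R² does not by itself mean the linear form is appropriate — check the residuals.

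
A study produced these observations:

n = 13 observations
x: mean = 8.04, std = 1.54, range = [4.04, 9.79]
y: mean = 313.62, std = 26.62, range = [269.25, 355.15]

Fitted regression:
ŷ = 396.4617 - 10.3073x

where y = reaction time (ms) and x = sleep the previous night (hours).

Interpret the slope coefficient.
On average, reaction time is about 10.3073 ms lower for every extra hour of sleep.

The slope coefficient β₁ = -10.3073 represents the marginal effect of sleep on reaction time.

Interpretation:
- Sleep up by 1 hour → predicted reaction time decreases by 10.3073 ms
- The effect is assumed constant over the observed range of x (linearity)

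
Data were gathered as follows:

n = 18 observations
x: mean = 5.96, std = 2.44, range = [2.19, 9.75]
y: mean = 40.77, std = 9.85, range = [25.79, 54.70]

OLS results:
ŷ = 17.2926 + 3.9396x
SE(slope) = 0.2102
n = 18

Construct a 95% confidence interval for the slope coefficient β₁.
The 95% CI for β₁ is (3.4940, 4.3852)

Confidence interval for the slope:

The 95% CI for β₁ is: β̂₁ ± t*(α/2, n-2) × SE(β̂₁)

Step 1: Find critical t-value
- Confidence level = 0.95
- Degrees of freedom = n - 2 = 18 - 2 = 16
- t*(α/2, 16) = 2.1199

Step 2: Calculate margin of error
Margin = 2.1199 × 0.2102 = 0.4456

Step 3: Construct interval
CI = 3.9396 ± 0.4456
CI = (3.4940, 4.3852)

Interpretation: each one-unit increase in x is associated with a change in mean y of between 3.4940 and 4.3852, with 95% confidence.
Both endpoints are positive, so the data support a genuinely positive slope at this confidence level.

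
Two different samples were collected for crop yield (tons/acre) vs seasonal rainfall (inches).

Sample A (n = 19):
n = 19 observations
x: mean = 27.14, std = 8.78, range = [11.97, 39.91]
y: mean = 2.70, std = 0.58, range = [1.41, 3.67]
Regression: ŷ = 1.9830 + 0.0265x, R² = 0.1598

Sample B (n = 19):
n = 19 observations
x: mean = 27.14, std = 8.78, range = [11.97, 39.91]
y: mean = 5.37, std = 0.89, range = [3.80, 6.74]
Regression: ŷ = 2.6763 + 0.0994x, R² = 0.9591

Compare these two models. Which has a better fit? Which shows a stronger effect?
Model B has the better fit (R² = 0.9591 vs 0.1598). Model B shows the stronger effect (|β₁| = 0.0994 vs 0.0265).

Model Comparison:

Fit — compare R²:
- Model A: R² = 0.1598 → 15.98% of variance in crop yield explained
- Model B: R² = 0.9591 → 95.91% of variance in crop yield explained
- 0.9591 > 0.1598 → Model B has the better fit

Which has the larger per-inch effect? (|β₁|)
- Model A: β₁ = 0.0265 → predicted crop yield rises 0.0265 tons/acre per additional inch of rainfall
- Model B: β₁ = 0.0994 → predicted crop yield rises 0.0994 tons/acre per additional inch of rainfall
- |0.0265| < |0.0994| → Model B shows the stronger marginal effect

Note: The two samples could reflect different populations, time periods, or measurement quality.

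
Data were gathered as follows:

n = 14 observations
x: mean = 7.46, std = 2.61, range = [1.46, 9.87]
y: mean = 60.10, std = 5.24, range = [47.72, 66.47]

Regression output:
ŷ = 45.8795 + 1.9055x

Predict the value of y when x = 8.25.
ŷ = 61.5999

Plug x = 8.25 into the fitted line:

ŷ = 45.8795 + 1.9055 × 8.25
ŷ = 45.8795 + 15.7204
ŷ = 61.5999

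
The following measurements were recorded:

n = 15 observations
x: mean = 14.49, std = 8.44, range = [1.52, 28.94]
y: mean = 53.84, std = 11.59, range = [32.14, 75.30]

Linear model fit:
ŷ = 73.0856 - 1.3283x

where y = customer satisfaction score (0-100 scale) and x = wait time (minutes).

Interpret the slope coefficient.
An increase of one minute in wait time is associated with a 1.3283 points decrease in predicted satisfaction score.

The slope coefficient β₁ = -1.3283 represents the marginal effect of wait time on satisfaction score.

Interpretation:
- Wait time up by 1 minute → predicted satisfaction score decreases by 1.3283 points
- The effect is assumed constant over the observed range of x (linearity)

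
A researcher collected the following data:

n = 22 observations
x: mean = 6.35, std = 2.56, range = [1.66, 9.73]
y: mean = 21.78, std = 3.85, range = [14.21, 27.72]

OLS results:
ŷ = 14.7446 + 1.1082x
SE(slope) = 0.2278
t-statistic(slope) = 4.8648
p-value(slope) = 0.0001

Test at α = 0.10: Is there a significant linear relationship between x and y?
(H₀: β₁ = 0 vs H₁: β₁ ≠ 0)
Since p-value = 0.0001 < α = 0.10, reject H₀ — the slope is significantly different from 0.

Hypothesis test for the slope coefficient:

H₀: β₁ = 0 (no linear relationship)
H₁: β₁ ≠ 0 (linear relationship exists)

Test statistic: t = β̂₁ / SE(β̂₁) = 1.1082 / 0.2278 = 4.8648

p = 0.0001: how often a slope estimate this far from 0 (in SE units) would arise by chance if β₁ were truly 0.

Decision rule: reject H₀ if p-value < α.
p-value = 0.0001 < α = 0.10 → reject H₀.

There is sufficient evidence at the 10% significance level to conclude that a linear relationship exists between x and y.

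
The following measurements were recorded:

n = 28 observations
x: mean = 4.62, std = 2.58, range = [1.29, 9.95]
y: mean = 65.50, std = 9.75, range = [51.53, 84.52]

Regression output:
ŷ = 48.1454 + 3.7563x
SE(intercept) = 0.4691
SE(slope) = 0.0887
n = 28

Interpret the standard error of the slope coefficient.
The slope 3.7563 is pinned down to within about ±0.0887 (one SE) by these data — relative uncertainty 2.4%, i.e. precise.

SE(β̂₁) = s / √Sxx, where s is the residual standard deviation and Sxx = Σ(x − x̄)². It is the yardstick for how far β̂₁ = 3.7563 could plausibly be from the true slope.

Relative precision:
- SE / |β̂₁| = 0.0887 / 3.7563 = 2.4%
- Rule of thumb (under 20%: precise; 20% to under 50%: moderately precise; 50% or more: imprecise) → precise

Link to interval estimation: a confidence interval for β₁ is β̂₁ ± t* × 0.0887, so SE sets the half-width per unit of t*.

What drives SE(β̂₁): wider spread of x values → smaller SE.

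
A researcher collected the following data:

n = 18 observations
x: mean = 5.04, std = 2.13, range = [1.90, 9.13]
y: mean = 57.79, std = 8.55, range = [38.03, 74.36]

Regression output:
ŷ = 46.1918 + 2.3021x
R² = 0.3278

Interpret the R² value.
R² = 0.3278 means 32.78% of the variation in y is explained by the linear relationship with x. This indicates a moderate fit.

R² (coefficient of determination) measures the proportion of variance in y explained by the regression model.

Here R² = 0.3278:
- Explained: 32.78% of the variation in y
- Unexplained (residual): 100% − 32.78% = 67.22%
- Rule of thumb (below 0.3 weak; 0.3 to below 0.7 moderate; 0.7 and above strong) → moderate

Note: R² never decreases when predictors are added, so it should not be used alone to compare models of different size.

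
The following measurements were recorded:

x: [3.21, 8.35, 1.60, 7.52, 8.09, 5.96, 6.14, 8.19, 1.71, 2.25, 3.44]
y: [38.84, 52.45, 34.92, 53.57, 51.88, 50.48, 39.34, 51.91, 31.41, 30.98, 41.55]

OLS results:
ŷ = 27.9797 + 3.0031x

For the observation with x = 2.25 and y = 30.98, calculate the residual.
Residual = -3.7567

The residual is the difference between the actual value and the predicted value:

Residual = y - ŷ

Step 1: Calculate predicted value
ŷ = 27.9797 + 3.0031 × 2.25
ŷ = 34.7367

Step 2: Calculate residual
Residual = 30.98 - 34.7367
Residual = -3.7567

Interpretation: the model overestimates the actual value by 3.7567 at this point (negative residual → observation lies below the fitted line).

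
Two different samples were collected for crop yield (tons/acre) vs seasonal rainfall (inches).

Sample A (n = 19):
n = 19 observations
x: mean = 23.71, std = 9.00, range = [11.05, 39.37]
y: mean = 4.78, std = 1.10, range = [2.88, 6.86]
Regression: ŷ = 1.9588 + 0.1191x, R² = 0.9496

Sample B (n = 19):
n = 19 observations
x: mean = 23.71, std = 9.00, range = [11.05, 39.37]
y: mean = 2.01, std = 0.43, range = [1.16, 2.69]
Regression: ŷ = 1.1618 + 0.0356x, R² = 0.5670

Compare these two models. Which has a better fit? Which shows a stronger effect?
Model A has the better fit (R² = 0.9496 vs 0.5670). Model A shows the stronger effect (|β₁| = 0.1191 vs 0.0356).

Model Comparison:

Goodness of fit (R²):
- Model A: R² = 0.9496 → 94.96% of variance in crop yield explained
- Model B: R² = 0.5670 → 56.70% of variance in crop yield explained
- 0.9496 > 0.5670 → Model A has the better fit

Strength of effect — compare |β₁|:
- Model A: β₁ = 0.1191 → predicted crop yield rises 0.1191 tons/acre per additional inch of rainfall
- Model B: β₁ = 0.0356 → predicted crop yield rises 0.0356 tons/acre per additional inch of rainfall
- |0.1191| > |0.0356| → Model A shows the stronger marginal effect

Note: A steeper slope doesn't make a better model if the scatter around the line is large.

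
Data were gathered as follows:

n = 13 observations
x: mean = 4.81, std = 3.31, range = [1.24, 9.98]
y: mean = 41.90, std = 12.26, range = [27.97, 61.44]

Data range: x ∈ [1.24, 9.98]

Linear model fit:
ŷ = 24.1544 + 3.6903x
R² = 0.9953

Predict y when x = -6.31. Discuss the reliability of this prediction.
ŷ = 0.8686 (extrapolation — x = -6.31 lies outside [1.24, 9.98], so reliability is low).

Prediction calculation:
ŷ = 24.1544 + 3.6903 × (-6.31)
ŷ = 0.8686

Reliability:
- Data range: x ∈ [1.24, 9.98]
- Prediction point: x = -6.31 is 7.55 units below the observed range → this is EXTRAPOLATION, not interpolation

Why that matters here:
- There are no observations near this x to validate the fitted line there
- The standard error of prediction grows with (x − x̄)², and x = -6.31 is far from x̄ = 4.81
- Real relationships often flatten, saturate, or turn nonlinear at extremes

The R² = 0.9953 only validates the fit within [1.24, 9.98]; treat ŷ = 0.8686 with caution.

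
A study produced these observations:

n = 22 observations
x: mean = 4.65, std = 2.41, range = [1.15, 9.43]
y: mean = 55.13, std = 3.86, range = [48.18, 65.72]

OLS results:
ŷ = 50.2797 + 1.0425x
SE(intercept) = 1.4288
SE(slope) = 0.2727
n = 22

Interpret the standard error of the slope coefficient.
The slope 1.0425 is pinned down to within about ±0.2727 (one SE) by these data — relative uncertainty 26.2%, i.e. moderately precise.

What SE measures:
- The standard error quantifies the sampling variability of the coefficient estimate
- It is the estimated standard deviation of β̂₁ across hypothetical repeated samples of the same size
- Smaller SE → more precise estimate

Relative precision:
- SE / |β̂₁| = 0.2727 / 1.0425 = 26.2%
- Rule of thumb (under 20%: precise; 20% to under 50%: moderately precise; 50% or more: imprecise) → moderately precise

Link to the t-test: t = β̂₁ / SE(β̂₁) = 1.0425 / 0.2727 = 3.8229, the statistic for H₀: β₁ = 0.

What drives SE(β̂₁): larger n (here n = 22) → smaller SE; wider spread of x values → smaller SE.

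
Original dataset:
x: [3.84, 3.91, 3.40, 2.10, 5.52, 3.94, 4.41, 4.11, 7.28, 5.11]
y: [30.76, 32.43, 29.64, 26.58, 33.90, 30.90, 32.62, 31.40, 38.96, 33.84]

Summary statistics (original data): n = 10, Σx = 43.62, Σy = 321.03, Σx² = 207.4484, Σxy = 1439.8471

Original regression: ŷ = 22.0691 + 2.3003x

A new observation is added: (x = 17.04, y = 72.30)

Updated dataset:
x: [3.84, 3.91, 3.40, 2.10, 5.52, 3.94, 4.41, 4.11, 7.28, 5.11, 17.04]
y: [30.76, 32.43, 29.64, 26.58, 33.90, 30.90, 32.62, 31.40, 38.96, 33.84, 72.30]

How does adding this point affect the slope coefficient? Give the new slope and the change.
New slope β₁ = 3.0791 versus 2.3003 before: a change of +0.7788 (+33.9%).

x = 17.04 lies well outside the original x-range [2.10, 7.28] (x̄ ≈ 4.36), so this observation has high leverage and can move the slope substantially.

Step 1: Update the sums with the new point (n goes from 10 to 11)
Σx  = 43.62 + 17.04 = 60.66
Σy  = 321.03 + 72.30 = 393.33
Σx² = 207.4484 + 17.04² = 207.4484 + 290.3616 = 497.8100
Σxy = 1439.8471 + 17.04×72.30 = 1439.8471 + 1231.9920 = 2671.8391

Step 2: Recompute the slope with b₁ = (nΣxy − ΣxΣy) / (nΣx² − (Σx)²)
Numerator   = 11×2671.8391 − 60.66×393.33 = 29390.2301 − 23859.3978 = 5530.8323
Denominator = 11×497.8100 − 60.66² = 5475.9100 − 3679.6356 = 1796.2744
b₁(new) = 5530.8323 / 1796.2744 = 3.0791

(Same formula on the original sums: (10×1439.8471 − 43.62×321.03) / (10×207.4484 − 43.62²) = 395.1424 / 171.7796 = 2.3003, matching the given fit.)

Step 3: Change in slope
Δβ₁ = 3.0791 − 2.3003 = +0.7788
Relative change = +0.7788 / 2.3003 × 100% = +33.9%
→ the slope increases when the point is added.

A high-leverage point only changes the slope if it is off the original line; here y = 72.30 is above the original trend, so the slope increases.
In practice: refit with and without it and report both if conclusions differ; investigate whether it comes from the same population as the rest of the sample.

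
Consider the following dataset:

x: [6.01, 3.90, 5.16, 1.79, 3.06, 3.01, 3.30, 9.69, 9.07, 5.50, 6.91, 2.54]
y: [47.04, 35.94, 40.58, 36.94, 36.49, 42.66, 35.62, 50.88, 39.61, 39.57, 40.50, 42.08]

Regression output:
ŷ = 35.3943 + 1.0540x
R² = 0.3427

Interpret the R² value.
R² = 0.3427 means 34.27% of the variation in y is explained by the linear relationship with x. This indicates a moderate fit.

R² (coefficient of determination) measures the proportion of variance in y explained by the regression model.

Here R² = 0.3427:
- Explained: 34.27% of the variation in y
- Unexplained (residual): 100% − 34.27% = 65.73%
- Rule of thumb (below 0.3 weak; 0.3 to below 0.7 moderate; 0.7 and above strong) → moderate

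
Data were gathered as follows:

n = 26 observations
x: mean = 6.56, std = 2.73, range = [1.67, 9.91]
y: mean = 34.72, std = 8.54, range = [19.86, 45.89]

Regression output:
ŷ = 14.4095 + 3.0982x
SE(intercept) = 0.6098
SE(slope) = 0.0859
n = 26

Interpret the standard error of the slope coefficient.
SE(slope) = 0.0859 measures the uncertainty in the estimated slope. The coefficient is estimated precisely (SE/|β̂₁| = 2.8%).

What SE measures:
- The standard error quantifies the sampling variability of the coefficient estimate
- It is the estimated standard deviation of β̂₁ across hypothetical repeated samples of the same size
- Smaller SE → more precise estimate

Relative precision:
- SE / |β̂₁| = 0.0859 / 3.0982 = 2.8%
- Rule of thumb (under 20%: precise; 20% to under 50%: moderately precise; 50% or more: imprecise) → precise

Link to interval estimation: a confidence interval for β₁ is β̂₁ ± t* × 0.0859, so SE sets the half-width per unit of t*.

What drives SE(β̂₁): larger n (here n = 26) → smaller SE.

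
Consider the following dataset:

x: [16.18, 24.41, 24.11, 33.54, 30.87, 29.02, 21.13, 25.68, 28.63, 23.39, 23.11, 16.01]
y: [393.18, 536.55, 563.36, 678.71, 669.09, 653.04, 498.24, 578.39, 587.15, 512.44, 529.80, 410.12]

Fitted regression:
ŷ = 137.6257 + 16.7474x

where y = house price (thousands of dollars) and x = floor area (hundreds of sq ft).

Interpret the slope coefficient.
For each additional hundred sq ft of floor area, predicted house price increases by approximately 16.7474 thousand dollars.

β₁ = 16.7474 is the change in predicted house price (thousand dollars) per additional hundred sq ft of floor area.

Interpretation:
- Floor area up by 1 hundred sq ft → predicted house price increases by 16.7474 thousand dollars
- The effect is assumed constant over the observed range of x (linearity)
- The slope describes association in these data, not necessarily a causal effect

The intercept β₀ = 137.6257 is the predicted house price when floor area = 0; since the smallest observed x is 16.01, this is an extrapolation and mainly anchors the line.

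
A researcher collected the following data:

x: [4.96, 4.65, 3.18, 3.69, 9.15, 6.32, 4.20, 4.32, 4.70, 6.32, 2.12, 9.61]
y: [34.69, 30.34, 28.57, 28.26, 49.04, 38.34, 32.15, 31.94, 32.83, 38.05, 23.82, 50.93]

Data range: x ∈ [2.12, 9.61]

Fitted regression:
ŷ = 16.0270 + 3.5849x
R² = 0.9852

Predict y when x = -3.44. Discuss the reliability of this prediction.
The equation gives ŷ = 3.6949; however x = -3.44 is 5.56 units below the observed range, so this extrapolated value should not be trusted.

Prediction calculation:
ŷ = 16.0270 + 3.5849 × (-3.44)
ŷ = 3.6949

Reliability:
- Data range: x ∈ [2.12, 9.61]
- Prediction point: x = -3.44 is 5.56 units below the observed range → this is EXTRAPOLATION, not interpolation

Why that matters here:
- The linear relationship may not hold outside the observed range
- The standard error of prediction grows with (x − x̄)², and x = -3.44 is far from x̄ = 5.27
- R² describes fit only over the sampled x values; it says nothing about behaviour beyond them

Report the number if required, but flag clearly that it is an extrapolation.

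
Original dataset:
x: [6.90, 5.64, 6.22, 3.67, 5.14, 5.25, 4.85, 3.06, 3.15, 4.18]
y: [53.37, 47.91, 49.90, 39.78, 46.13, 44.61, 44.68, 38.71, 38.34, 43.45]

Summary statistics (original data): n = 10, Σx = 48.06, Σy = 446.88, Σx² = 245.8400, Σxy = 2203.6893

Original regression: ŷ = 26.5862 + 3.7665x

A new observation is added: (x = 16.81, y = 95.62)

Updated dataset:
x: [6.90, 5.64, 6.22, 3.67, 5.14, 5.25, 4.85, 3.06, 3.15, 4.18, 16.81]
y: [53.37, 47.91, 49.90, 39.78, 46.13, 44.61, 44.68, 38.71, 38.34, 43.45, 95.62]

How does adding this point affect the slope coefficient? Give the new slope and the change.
New slope β₁ = 4.1944 versus 3.7665 before: a change of +0.4279 (+11.4%).

x = 16.81 lies well outside the original x-range [3.06, 6.90] (x̄ ≈ 4.81), so this observation has high leverage and can move the slope substantially.

Step 1: Update the sums with the new point (n goes from 10 to 11)
Σx  = 48.06 + 16.81 = 64.87
Σy  = 446.88 + 95.62 = 542.50
Σx² = 245.8400 + 16.81² = 245.8400 + 282.5761 = 528.4161
Σxy = 2203.6893 + 16.81×95.62 = 2203.6893 + 1607.3722 = 3811.0615

Step 2: Recompute the slope with b₁ = (nΣxy − ΣxΣy) / (nΣx² − (Σx)²)
Numerator   = 11×3811.0615 − 64.87×542.50 = 41921.6765 − 35191.9750 = 6729.7015
Denominator = 11×528.4161 − 64.87² = 5812.5771 − 4208.1169 = 1604.4602
b₁(new) = 6729.7015 / 1604.4602 = 4.1944

(Same formula on the original sums: (10×2203.6893 − 48.06×446.88) / (10×245.8400 − 48.06²) = 559.8402 / 148.6364 = 3.7665, matching the given fit.)

Step 3: Change in slope
Δβ₁ = 4.1944 − 3.7665 = +0.4279
Relative change = +0.4279 / 3.7665 × 100% = +11.4%
→ the slope increases when the point is added.

Because the point sits above the extension of the original line at a high-leverage x, it tilts the fit up.
In practice: check such a point for data-entry or measurement error.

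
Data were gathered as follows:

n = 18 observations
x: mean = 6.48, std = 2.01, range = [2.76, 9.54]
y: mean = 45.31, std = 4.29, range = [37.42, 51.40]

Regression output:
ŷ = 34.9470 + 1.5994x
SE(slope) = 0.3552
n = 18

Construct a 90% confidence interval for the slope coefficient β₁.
The 90% CI for β₁ is (0.9793, 2.2195)

Confidence interval for the slope:

The 90% CI for β₁ is: β̂₁ ± t*(α/2, n-2) × SE(β̂₁)

Step 1: Find critical t-value
- Confidence level = 0.9
- Degrees of freedom = n - 2 = 18 - 2 = 16
- t*(α/2, 16) = 1.7459

Step 2: Calculate margin of error
Margin = 1.7459 × 0.3552 = 0.6201

Step 3: Construct interval
CI = 1.5994 ± 0.6201
CI = (0.9793, 2.2195)

Interpretation: intervals built this way capture the true β₁ in 90% of repeated samples; here the plausible range for the per-unit effect of x on y is 0.9793 to 2.2195.
Since 0 is outside the interval, a two-sided test at α = 0.10 would reject H₀: β₁ = 0.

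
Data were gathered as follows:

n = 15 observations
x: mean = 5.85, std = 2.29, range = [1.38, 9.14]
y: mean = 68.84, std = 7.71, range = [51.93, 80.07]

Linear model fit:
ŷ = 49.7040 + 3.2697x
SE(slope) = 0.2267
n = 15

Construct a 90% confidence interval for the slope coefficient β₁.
The 90% CI for β₁ is (2.8682, 3.6712)

Confidence interval for the slope:

The 90% CI for β₁ is: β̂₁ ± t*(α/2, n-2) × SE(β̂₁)

Step 1: Find critical t-value
- Confidence level = 0.9
- Degrees of freedom = n - 2 = 15 - 2 = 13
- t*(α/2, 13) = 1.7709

Step 2: Calculate margin of error
Margin = 1.7709 × 0.2267 = 0.4015

Step 3: Construct interval
CI = 3.2697 ± 0.4015
CI = (2.8682, 3.6712)

Interpretation: We are 90% confident that the true slope β₁ lies between 2.8682 and 3.6712.
Both endpoints are positive, so the data support a genuinely positive slope at this confidence level.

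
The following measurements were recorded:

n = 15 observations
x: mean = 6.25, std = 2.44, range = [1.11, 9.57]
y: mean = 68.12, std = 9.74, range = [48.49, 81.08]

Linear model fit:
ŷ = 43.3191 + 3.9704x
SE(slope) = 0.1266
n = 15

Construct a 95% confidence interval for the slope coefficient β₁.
The 95% CI for β₁ is (3.6969, 4.2439)

Confidence interval for the slope:

The 95% CI for β₁ is: β̂₁ ± t*(α/2, n-2) × SE(β̂₁)

Step 1: Find critical t-value
- Confidence level = 0.95
- Degrees of freedom = n - 2 = 15 - 2 = 13
- t*(α/2, 13) = 2.1604

Step 2: Calculate margin of error
Margin = 2.1604 × 0.1266 = 0.2735

Step 3: Construct interval
CI = 3.9704 ± 0.2735
CI = (3.6969, 4.2439)

Interpretation: We are 95% confident that the true slope β₁ lies between 3.6969 and 4.2439.
The interval does not include 0, suggesting a significant linear relationship.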